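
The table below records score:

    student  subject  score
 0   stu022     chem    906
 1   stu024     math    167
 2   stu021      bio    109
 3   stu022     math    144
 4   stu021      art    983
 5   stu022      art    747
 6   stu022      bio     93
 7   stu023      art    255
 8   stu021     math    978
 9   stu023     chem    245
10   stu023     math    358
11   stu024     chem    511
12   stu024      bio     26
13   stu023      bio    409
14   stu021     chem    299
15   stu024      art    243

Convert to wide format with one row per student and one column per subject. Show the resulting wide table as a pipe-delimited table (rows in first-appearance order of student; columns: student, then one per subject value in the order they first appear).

Columns: student plus the 4 distinct subject values (chem, math, bio, art).
For example, row stu022 column chem takes score=906 from the long row (stu022, chem).

| student | chem | math | bio | art |
| stu022 | 906 | 144 | 93 | 747 |
| stu024 | 511 | 167 | 26 | 243 |
| stu021 | 299 | 978 | 109 | 983 |
| stu023 | 245 | 358 | 409 | 255 |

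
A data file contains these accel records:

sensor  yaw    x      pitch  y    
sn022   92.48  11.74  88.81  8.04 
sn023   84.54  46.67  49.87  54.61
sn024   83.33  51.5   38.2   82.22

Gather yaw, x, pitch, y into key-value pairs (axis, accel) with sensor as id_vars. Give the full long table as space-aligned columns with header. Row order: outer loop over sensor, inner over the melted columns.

Each (sensor, column) pair becomes one row: 3 × 4 = 12 rows.
For example, (sn022, yaw) → accel=92.48.

sensor  axis   accel
sn022   yaw    92.48
sn022   x      11.74
sn022   pitch  88.81
sn022   y      8.04 
sn023   yaw    84.54
sn023   x      46.67
sn023   pitch  49.87
sn023   y      54.61
sn024   yaw    83.33
sn024   x      51.5 
sn024   pitch  38.2 
sn024   y      82.22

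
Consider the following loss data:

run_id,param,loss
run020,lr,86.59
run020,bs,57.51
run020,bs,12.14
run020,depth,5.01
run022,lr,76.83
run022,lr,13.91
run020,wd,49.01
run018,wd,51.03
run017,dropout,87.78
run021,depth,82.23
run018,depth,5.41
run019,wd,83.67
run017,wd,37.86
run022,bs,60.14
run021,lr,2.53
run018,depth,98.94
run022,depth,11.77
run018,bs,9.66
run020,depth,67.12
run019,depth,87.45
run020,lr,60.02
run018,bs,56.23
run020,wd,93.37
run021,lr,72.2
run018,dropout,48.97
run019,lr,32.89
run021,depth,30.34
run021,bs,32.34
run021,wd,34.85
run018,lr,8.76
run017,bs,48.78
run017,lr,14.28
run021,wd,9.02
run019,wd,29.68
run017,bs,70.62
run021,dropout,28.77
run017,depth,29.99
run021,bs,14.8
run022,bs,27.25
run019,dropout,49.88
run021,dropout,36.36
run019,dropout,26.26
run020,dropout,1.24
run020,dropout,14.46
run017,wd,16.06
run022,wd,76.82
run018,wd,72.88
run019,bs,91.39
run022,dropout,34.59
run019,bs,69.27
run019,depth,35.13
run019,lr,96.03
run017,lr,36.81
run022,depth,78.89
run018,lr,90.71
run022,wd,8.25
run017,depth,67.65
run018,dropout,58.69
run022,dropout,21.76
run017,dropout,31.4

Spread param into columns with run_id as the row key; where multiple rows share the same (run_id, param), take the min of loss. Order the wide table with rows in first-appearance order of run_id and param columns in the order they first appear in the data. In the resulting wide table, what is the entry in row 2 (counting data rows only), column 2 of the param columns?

27.25

With rows in first-appearance order of run_id, row 2 is run_id=run022. param columns in first-appearance order: lr, bs, depth, wd, dropout; column 2 is bs.
Long rows with run_id=run022, param=bs: min(60.14, 27.25) = 27.25.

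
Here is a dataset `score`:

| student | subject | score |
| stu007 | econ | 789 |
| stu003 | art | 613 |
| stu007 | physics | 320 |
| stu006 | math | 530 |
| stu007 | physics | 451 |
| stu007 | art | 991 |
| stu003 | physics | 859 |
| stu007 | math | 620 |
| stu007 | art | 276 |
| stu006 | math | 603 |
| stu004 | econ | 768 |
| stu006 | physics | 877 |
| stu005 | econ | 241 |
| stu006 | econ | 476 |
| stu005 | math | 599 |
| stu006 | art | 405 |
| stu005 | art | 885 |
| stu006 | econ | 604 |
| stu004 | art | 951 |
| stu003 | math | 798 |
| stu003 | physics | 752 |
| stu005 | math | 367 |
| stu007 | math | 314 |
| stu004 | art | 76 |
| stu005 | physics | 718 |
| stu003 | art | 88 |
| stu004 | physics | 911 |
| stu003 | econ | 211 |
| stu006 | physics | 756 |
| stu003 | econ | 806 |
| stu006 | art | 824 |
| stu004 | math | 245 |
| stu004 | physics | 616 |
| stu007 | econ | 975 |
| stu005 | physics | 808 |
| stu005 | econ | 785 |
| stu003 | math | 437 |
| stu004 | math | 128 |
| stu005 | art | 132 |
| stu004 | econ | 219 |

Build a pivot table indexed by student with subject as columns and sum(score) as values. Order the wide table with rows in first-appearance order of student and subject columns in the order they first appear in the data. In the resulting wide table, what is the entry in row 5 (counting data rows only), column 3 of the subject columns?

1526

With rows in first-appearance order of student, row 5 is student=stu005. subject columns in first-appearance order: econ, art, physics, math; column 3 is physics.
Long rows with student=stu005, subject=physics: 718 + 808 = 1526.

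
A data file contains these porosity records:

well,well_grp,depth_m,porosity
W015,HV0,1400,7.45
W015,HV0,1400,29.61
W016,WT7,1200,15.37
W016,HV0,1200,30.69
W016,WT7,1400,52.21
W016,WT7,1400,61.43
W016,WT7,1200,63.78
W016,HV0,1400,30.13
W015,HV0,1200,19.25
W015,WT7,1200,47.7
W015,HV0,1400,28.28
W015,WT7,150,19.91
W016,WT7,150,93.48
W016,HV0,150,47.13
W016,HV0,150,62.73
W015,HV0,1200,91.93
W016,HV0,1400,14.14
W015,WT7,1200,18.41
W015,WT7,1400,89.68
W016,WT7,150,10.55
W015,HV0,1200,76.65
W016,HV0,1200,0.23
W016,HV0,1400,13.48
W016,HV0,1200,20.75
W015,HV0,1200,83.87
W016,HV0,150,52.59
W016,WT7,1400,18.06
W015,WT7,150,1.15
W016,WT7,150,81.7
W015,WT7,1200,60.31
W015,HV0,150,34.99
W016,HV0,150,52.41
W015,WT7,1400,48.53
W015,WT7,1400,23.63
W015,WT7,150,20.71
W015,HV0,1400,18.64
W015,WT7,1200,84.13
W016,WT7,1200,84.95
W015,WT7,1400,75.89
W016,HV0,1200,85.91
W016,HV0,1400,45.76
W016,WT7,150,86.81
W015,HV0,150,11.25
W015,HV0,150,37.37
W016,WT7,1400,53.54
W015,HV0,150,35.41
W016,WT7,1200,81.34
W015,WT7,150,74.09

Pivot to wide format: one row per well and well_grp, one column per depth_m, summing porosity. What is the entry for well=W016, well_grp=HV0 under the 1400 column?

Rows with well=W016, well_grp=HV0 and depth_m=1400: porosity values are 30.13, 14.14, 13.48, 45.76.
30.13 + 14.14 + 13.48 + 45.76 = 103.51.

103.51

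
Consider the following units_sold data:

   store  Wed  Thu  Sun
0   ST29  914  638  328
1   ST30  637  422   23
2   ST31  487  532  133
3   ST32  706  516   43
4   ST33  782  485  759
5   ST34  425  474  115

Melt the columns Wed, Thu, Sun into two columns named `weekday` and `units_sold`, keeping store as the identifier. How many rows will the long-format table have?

6 store values × 3 melted columns = 18 rows.

18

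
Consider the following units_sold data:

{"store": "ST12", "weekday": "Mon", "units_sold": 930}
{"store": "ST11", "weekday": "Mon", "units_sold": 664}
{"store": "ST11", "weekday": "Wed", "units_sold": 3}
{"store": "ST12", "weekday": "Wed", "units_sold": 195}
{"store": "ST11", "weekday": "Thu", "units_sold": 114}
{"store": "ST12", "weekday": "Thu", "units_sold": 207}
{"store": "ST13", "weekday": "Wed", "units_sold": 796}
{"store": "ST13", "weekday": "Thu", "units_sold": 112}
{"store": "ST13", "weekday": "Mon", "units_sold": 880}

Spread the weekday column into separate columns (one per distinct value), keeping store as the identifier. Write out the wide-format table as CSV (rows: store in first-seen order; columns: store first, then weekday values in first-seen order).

Columns: store plus the 3 distinct weekday values (Mon, Wed, Thu).
For example, row ST12 column Mon takes units_sold=930 from the long row (ST12, Mon).

store,Mon,Wed,Thu
ST12,930,195,207
ST11,664,3,114
ST13,880,796,112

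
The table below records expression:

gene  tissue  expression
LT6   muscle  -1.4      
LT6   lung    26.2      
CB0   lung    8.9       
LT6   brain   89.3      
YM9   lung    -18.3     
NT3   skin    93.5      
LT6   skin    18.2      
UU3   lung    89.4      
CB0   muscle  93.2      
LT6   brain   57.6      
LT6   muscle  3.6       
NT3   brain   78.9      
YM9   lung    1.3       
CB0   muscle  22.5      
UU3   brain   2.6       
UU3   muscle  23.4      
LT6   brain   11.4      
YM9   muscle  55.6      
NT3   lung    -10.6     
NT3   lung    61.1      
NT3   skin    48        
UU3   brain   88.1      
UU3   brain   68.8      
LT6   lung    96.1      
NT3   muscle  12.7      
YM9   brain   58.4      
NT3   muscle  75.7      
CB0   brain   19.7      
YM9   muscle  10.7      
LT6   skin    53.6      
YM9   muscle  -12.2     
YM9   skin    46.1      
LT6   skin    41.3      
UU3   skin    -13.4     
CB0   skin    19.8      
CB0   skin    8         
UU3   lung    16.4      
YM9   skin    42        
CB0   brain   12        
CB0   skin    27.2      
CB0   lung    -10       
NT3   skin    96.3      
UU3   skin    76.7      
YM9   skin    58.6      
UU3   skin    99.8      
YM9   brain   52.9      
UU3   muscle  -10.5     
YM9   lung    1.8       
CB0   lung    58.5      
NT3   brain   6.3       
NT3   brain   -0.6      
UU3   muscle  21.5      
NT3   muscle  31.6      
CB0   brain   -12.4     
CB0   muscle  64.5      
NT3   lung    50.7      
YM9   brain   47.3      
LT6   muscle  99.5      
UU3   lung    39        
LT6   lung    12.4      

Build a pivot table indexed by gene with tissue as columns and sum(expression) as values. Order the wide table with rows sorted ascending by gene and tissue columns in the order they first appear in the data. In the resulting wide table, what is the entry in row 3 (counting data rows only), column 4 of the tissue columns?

237.8

With rows sorted ascending by gene, row 3 is gene=NT3. tissue columns in first-appearance order: muscle, lung, brain, skin; column 4 is skin.
Long rows with gene=NT3, tissue=skin: 93.5 + 48 + 96.3 = 237.8.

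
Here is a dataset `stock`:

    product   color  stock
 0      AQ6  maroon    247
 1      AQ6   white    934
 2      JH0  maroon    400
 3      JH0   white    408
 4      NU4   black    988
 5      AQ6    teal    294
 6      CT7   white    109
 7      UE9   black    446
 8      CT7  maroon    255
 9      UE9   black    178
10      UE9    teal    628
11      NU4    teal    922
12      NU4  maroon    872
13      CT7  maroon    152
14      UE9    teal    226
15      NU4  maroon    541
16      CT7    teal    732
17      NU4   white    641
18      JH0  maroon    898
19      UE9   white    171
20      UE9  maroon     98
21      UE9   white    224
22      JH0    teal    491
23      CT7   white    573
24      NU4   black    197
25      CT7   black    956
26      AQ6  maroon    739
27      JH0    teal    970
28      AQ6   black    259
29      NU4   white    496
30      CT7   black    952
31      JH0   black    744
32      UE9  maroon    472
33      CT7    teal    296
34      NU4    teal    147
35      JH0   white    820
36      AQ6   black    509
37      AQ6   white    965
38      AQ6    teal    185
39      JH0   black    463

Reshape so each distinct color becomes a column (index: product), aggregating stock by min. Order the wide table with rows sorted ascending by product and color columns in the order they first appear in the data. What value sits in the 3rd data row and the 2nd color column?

With rows sorted ascending by product, row 3 is product=JH0. color columns in first-appearance order: maroon, white, black, teal; column 2 is white.
Long rows with product=JH0, color=white: min(408, 820) = 408.

408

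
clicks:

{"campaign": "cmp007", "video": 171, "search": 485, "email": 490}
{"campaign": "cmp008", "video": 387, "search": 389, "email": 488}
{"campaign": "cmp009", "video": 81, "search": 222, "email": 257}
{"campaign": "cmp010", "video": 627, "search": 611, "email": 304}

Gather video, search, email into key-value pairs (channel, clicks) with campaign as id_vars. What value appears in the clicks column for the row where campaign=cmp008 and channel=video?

Unpivoting turns each (campaign, wide-column) pair into one long row.
The wide cell at row cmp008, column video holds 387, so the long row (cmp008, video) has clicks=387.

387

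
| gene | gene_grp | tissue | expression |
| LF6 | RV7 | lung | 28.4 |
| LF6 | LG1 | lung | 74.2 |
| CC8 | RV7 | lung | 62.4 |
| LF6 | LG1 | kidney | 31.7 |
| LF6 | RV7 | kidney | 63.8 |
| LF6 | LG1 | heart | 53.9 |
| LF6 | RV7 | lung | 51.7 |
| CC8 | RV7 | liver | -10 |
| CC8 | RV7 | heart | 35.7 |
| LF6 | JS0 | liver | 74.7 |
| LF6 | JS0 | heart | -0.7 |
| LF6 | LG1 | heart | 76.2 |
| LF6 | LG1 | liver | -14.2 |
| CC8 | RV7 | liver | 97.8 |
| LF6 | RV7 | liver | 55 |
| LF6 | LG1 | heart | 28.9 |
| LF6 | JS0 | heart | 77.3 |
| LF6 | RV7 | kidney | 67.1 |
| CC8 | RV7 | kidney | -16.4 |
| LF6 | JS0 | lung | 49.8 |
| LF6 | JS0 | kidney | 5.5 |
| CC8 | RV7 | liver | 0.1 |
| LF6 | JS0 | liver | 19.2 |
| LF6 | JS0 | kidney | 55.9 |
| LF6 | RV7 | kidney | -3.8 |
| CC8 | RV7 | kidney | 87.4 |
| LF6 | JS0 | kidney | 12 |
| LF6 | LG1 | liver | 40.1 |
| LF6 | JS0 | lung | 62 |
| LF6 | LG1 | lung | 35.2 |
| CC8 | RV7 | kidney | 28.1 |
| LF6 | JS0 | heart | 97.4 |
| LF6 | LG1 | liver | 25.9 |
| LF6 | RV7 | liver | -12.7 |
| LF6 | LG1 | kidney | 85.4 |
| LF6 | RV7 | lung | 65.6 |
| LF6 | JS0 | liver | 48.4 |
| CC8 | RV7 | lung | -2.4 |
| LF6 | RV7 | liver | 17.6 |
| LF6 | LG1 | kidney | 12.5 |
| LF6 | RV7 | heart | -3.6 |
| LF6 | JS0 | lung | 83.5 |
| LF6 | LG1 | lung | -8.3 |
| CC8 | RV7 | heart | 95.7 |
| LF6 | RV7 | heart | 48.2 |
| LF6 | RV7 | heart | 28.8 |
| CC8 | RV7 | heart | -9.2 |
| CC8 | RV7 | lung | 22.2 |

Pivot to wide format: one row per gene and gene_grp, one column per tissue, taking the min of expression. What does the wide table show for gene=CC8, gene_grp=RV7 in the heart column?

Rows with gene=CC8, gene_grp=RV7 and tissue=heart: expression values are 35.7, 95.7, -9.2.
min(35.7, 95.7, -9.2) = -9.2.

-9.2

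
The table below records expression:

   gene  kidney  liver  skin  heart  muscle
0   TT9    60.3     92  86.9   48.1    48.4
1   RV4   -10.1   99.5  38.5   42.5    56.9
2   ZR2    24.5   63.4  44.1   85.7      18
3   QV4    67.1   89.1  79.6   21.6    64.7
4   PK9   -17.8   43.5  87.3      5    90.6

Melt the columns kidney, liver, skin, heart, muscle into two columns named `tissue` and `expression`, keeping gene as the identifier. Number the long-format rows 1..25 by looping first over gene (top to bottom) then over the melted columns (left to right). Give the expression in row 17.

25 rows total (5 × 5). Row 17: index ⌊(17-1)/5⌋ = 3 into gene → QV4; (17-1) mod 5 = 1 into the melted columns → liver.
So row 17 is (QV4, liver, 89.1); expression = 89.1.

89.1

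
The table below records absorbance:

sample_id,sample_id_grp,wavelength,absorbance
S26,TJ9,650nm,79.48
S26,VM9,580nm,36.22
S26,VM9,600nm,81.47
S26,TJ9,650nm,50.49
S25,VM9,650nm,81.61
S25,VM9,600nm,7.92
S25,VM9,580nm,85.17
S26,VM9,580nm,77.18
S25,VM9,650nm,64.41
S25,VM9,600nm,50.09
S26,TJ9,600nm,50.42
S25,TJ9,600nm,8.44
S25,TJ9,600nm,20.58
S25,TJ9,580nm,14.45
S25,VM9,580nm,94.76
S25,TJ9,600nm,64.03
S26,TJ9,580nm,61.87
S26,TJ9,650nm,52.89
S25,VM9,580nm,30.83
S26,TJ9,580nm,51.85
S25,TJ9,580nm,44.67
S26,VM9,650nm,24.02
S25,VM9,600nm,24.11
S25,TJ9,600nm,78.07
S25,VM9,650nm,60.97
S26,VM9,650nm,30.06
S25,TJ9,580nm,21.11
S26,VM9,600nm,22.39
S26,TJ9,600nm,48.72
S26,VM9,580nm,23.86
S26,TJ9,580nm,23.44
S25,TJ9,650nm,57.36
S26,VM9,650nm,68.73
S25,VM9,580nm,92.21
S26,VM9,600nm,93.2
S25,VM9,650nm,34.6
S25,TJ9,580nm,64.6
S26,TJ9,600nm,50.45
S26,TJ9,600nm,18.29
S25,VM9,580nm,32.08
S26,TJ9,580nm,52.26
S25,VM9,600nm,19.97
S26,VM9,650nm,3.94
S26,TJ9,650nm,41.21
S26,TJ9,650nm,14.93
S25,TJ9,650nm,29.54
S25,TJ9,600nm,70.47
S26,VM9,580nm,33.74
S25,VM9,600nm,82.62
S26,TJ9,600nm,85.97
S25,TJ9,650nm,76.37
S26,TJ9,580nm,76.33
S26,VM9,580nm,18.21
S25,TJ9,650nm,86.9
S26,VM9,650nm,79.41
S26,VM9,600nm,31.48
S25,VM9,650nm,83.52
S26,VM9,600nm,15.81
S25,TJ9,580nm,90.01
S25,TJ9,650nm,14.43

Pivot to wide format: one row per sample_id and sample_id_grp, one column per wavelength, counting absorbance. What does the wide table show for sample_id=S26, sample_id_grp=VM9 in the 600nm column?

Rows with sample_id=S26, sample_id_grp=VM9 and wavelength=600nm: absorbance values are 81.47, 22.39, 93.2, 31.48, 15.81.
5 rows match — count = 5.

5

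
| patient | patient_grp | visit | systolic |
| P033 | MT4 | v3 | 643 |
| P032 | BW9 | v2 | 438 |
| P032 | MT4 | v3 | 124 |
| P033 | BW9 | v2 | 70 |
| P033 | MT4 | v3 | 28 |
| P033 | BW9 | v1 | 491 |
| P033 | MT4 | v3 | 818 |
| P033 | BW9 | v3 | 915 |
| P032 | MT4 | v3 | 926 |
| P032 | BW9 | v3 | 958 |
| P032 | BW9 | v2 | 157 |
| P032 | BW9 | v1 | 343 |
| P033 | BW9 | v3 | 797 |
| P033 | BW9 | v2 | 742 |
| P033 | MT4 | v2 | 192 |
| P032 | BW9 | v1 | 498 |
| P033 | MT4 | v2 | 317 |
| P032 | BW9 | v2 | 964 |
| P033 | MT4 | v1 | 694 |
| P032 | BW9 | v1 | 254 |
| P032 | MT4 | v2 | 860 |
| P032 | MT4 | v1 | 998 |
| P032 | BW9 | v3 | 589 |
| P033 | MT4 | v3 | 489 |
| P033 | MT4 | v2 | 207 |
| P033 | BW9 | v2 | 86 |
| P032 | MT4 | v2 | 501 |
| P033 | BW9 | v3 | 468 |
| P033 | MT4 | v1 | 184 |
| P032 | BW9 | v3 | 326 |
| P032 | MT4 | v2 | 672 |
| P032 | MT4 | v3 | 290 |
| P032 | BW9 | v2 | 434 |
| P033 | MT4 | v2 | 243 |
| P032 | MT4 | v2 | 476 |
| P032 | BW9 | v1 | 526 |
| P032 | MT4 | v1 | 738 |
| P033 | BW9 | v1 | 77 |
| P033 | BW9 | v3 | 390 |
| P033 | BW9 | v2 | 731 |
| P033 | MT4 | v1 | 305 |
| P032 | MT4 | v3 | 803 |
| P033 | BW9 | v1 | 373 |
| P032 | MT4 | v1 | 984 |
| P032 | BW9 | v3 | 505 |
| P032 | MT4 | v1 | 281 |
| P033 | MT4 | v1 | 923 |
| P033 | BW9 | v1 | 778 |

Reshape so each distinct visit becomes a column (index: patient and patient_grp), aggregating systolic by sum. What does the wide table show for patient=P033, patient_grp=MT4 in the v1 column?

2106

Rows with patient=P033, patient_grp=MT4 and visit=v1: systolic values are 694, 184, 305, 923.
694 + 184 + 305 + 923 = 2106.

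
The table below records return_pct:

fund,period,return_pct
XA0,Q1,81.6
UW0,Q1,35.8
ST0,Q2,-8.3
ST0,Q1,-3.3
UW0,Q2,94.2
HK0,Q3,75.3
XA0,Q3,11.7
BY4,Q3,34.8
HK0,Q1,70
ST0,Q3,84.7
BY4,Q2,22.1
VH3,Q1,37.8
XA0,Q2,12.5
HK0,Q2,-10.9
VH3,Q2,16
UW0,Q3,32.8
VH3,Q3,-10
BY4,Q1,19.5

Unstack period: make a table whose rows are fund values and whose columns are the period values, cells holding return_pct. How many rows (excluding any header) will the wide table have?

6 distinct fund values → 6 rows.

6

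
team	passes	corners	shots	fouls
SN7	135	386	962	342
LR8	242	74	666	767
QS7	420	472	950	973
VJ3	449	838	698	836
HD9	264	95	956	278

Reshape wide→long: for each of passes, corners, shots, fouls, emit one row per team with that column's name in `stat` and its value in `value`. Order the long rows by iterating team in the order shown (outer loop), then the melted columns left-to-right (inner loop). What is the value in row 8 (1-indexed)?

20 rows total (5 × 4). Row 8: index ⌊(8-1)/4⌋ = 1 into team → LR8; (8-1) mod 4 = 3 into the melted columns → fouls.
So row 8 is (LR8, fouls, 767); value = 767.

767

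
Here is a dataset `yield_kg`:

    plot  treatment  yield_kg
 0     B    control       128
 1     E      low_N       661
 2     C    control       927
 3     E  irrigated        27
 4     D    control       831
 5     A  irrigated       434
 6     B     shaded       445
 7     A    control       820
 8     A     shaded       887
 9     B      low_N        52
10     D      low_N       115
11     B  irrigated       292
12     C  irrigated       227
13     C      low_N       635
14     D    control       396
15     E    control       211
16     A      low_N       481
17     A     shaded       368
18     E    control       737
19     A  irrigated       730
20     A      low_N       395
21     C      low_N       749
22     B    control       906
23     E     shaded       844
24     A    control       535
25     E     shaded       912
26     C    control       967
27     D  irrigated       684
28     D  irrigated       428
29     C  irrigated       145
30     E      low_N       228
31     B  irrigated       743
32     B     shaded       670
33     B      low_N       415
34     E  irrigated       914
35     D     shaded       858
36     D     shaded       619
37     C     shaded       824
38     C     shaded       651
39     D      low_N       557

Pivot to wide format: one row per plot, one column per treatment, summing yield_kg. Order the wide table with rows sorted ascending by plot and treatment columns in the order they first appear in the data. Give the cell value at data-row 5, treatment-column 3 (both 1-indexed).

941

With rows sorted ascending by plot, row 5 is plot=E. treatment columns in first-appearance order: control, low_N, irrigated, shaded; column 3 is irrigated.
Long rows with plot=E, treatment=irrigated: 27 + 914 = 941.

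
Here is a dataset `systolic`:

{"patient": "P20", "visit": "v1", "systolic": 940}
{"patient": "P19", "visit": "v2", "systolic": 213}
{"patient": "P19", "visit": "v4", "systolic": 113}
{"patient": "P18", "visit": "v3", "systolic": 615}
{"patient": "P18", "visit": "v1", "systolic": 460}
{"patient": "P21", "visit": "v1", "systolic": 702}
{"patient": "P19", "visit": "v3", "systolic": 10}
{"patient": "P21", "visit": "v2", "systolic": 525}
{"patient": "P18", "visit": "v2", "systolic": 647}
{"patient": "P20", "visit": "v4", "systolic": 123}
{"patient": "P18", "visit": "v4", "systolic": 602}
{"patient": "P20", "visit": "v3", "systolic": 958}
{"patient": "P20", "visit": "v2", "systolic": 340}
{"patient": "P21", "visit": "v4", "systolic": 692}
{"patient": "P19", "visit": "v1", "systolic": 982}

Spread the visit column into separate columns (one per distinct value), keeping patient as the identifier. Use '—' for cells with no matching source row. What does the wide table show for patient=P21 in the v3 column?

No long-format row has patient=P21 and visit=v3, so the cell is —.

—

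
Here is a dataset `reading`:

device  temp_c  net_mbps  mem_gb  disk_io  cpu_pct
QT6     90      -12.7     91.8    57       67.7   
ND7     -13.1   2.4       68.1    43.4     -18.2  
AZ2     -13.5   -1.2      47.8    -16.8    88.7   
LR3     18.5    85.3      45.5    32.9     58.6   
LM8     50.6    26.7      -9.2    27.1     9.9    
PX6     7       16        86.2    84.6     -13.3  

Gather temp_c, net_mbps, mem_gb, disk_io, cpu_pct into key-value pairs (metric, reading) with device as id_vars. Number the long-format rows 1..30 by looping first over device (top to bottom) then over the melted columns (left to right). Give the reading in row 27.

30 rows total (6 × 5). Row 27: index ⌊(27-1)/5⌋ = 5 into device → PX6; (27-1) mod 5 = 1 into the melted columns → net_mbps.
So row 27 is (PX6, net_mbps, 16); reading = 16.

16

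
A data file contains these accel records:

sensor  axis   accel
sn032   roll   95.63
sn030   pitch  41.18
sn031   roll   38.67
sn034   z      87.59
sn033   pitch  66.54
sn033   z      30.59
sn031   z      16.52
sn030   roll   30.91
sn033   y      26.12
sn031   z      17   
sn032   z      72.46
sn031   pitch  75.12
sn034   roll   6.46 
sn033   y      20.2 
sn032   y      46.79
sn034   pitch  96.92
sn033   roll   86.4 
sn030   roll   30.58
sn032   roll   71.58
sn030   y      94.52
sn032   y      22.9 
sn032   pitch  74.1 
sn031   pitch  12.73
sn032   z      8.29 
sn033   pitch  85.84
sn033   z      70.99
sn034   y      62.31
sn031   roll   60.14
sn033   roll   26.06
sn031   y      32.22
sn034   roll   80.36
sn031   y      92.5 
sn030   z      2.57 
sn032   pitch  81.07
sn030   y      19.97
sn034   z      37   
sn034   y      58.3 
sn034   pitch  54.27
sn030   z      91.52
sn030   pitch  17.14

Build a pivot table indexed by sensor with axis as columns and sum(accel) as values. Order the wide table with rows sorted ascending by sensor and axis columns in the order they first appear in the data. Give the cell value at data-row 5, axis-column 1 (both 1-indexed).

86.82

With rows sorted ascending by sensor, row 5 is sensor=sn034. axis columns in first-appearance order: roll, pitch, z, y; column 1 is roll.
Long rows with sensor=sn034, axis=roll: 6.46 + 80.36 = 86.82.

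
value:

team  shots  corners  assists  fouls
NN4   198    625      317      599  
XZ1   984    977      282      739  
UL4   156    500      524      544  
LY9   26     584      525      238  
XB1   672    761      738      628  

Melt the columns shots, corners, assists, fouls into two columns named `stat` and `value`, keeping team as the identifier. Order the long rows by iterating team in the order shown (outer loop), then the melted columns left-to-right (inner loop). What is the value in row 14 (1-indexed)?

584

20 rows total (5 × 4). Row 14: index ⌊(14-1)/4⌋ = 3 into team → LY9; (14-1) mod 4 = 1 into the melted columns → corners.
So row 14 is (LY9, corners, 584); value = 584.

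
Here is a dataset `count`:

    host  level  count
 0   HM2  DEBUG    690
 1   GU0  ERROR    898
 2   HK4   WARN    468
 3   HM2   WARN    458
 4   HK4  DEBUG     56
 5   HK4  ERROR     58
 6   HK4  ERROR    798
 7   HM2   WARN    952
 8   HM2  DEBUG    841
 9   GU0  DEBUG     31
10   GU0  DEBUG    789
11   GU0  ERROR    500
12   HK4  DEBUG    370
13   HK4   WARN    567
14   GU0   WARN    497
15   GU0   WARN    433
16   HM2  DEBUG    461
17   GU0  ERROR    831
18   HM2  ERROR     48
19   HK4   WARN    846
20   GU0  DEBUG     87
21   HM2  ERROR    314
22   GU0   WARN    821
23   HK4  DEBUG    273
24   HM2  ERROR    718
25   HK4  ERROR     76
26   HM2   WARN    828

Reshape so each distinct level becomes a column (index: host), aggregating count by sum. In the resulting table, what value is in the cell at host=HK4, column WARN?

1881

Rows with host=HK4 and level=WARN: count values are 468, 567, 846.
468 + 567 + 846 = 1881.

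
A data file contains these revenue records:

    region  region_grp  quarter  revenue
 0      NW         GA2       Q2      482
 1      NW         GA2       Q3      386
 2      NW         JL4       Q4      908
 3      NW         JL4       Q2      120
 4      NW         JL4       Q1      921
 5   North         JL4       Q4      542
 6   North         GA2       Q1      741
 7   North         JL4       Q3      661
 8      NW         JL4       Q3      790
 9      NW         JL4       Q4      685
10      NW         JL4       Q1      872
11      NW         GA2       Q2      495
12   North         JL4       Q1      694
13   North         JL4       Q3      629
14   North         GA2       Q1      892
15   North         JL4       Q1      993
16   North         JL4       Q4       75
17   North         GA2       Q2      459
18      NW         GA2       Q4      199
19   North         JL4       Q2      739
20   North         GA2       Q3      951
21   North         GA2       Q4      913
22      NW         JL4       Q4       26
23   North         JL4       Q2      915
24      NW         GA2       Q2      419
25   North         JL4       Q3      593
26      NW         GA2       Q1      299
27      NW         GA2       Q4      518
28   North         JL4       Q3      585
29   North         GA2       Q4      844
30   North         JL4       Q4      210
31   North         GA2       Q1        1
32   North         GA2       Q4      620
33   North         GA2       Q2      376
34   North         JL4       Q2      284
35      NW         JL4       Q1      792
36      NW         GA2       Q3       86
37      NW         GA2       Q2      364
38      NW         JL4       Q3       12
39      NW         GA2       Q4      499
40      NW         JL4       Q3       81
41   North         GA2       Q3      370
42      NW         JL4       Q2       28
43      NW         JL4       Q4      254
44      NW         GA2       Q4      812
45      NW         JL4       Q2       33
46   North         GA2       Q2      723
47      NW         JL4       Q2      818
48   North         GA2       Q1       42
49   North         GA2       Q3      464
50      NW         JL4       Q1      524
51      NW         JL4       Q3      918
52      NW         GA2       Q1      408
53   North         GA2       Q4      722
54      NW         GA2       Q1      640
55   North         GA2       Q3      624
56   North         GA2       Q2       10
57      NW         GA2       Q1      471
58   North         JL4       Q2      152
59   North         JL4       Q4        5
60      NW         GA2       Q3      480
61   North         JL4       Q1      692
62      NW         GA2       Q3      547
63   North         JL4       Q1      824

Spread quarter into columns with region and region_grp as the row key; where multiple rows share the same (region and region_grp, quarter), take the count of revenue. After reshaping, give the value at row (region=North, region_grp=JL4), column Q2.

4

Rows with region=North, region_grp=JL4 and quarter=Q2: revenue values are 739, 915, 284, 152.
4 rows match — count = 4.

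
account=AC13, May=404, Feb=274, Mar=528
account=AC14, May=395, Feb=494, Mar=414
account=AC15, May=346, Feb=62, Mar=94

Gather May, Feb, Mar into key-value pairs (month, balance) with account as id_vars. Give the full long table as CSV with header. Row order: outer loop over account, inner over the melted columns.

Each (account, column) pair becomes one row: 3 × 3 = 9 rows.
For example, (AC13, May) → balance=404.

account,month,balance
AC13,May,404
AC13,Feb,274
AC13,Mar,528
AC14,May,395
AC14,Feb,494
AC14,Mar,414
AC15,May,346
AC15,Feb,62
AC15,Mar,94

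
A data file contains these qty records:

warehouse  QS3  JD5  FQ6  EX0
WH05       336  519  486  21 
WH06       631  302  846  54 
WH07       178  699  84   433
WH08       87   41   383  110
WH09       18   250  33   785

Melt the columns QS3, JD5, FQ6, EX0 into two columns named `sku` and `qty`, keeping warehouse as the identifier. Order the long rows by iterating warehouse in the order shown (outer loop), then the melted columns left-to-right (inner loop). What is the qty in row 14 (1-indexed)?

41

20 rows total (5 × 4). Row 14: index ⌊(14-1)/4⌋ = 3 into warehouse → WH08; (14-1) mod 4 = 1 into the melted columns → JD5.
So row 14 is (WH08, JD5, 41); qty = 41.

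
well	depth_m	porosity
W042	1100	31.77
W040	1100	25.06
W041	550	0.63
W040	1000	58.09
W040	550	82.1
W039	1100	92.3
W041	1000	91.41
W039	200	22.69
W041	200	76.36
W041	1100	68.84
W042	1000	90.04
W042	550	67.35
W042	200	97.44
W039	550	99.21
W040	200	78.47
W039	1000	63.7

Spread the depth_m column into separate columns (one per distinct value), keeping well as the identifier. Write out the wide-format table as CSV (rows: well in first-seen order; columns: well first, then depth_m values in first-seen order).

well,1100,550,1000,200
W042,31.77,67.35,90.04,97.44
W040,25.06,82.1,58.09,78.47
W041,68.84,0.63,91.41,76.36
W039,92.3,99.21,63.7,22.69

Columns: well plus the 4 distinct depth_m values (1100, 550, 1000, 200).
For example, row W042 column 1100 takes porosity=31.77 from the long row (W042, 1100).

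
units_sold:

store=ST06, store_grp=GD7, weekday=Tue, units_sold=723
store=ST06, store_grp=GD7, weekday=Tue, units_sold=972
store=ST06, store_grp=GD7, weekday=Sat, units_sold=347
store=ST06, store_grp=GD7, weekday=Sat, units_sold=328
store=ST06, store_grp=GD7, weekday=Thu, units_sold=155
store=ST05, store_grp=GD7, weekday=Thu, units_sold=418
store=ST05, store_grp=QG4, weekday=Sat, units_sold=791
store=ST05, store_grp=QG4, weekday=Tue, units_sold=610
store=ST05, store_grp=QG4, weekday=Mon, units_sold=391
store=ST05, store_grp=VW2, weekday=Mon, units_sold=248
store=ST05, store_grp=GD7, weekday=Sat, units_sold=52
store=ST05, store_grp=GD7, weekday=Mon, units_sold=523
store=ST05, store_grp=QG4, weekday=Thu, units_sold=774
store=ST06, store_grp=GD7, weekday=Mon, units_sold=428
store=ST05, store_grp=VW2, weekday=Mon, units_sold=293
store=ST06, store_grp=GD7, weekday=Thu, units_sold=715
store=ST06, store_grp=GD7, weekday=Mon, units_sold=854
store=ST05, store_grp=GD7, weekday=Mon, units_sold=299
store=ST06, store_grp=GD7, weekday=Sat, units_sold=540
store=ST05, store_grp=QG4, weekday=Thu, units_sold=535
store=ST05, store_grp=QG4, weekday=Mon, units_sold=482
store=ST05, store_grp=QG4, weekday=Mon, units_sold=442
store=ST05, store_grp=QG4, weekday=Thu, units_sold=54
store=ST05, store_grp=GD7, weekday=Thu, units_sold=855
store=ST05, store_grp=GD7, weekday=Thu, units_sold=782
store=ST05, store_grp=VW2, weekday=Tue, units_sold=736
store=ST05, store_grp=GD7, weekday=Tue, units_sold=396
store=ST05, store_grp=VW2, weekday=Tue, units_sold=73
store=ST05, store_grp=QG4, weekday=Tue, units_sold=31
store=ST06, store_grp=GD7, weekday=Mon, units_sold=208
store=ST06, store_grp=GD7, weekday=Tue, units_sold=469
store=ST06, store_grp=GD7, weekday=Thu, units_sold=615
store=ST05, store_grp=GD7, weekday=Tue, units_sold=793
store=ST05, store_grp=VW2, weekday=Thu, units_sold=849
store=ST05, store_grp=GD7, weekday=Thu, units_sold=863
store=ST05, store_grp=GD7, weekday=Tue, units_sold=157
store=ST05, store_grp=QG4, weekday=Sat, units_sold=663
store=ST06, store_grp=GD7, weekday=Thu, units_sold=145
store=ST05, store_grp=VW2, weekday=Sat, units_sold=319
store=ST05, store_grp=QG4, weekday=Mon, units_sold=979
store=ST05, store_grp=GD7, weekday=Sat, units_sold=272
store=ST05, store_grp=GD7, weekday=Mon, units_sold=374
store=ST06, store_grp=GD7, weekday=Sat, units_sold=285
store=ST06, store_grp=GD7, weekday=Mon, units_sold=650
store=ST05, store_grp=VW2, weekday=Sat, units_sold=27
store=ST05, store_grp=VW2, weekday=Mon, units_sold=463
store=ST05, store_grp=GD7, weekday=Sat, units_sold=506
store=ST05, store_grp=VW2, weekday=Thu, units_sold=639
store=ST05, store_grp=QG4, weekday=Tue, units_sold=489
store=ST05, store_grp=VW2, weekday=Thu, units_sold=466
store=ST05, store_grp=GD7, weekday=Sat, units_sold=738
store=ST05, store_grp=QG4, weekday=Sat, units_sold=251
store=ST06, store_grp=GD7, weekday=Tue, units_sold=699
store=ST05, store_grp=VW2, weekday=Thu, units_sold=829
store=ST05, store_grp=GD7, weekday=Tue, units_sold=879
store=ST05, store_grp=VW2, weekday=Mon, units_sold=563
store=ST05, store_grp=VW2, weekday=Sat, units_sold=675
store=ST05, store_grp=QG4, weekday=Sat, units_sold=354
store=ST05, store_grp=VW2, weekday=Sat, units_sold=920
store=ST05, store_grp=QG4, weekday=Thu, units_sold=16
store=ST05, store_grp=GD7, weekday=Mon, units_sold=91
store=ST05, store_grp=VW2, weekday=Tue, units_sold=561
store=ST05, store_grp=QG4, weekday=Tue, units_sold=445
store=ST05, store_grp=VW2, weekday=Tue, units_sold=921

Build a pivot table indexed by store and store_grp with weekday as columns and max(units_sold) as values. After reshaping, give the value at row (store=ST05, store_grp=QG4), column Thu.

Rows with store=ST05, store_grp=QG4 and weekday=Thu: units_sold values are 774, 535, 54, 16.
max(774, 535, 54, 16) = 774.

774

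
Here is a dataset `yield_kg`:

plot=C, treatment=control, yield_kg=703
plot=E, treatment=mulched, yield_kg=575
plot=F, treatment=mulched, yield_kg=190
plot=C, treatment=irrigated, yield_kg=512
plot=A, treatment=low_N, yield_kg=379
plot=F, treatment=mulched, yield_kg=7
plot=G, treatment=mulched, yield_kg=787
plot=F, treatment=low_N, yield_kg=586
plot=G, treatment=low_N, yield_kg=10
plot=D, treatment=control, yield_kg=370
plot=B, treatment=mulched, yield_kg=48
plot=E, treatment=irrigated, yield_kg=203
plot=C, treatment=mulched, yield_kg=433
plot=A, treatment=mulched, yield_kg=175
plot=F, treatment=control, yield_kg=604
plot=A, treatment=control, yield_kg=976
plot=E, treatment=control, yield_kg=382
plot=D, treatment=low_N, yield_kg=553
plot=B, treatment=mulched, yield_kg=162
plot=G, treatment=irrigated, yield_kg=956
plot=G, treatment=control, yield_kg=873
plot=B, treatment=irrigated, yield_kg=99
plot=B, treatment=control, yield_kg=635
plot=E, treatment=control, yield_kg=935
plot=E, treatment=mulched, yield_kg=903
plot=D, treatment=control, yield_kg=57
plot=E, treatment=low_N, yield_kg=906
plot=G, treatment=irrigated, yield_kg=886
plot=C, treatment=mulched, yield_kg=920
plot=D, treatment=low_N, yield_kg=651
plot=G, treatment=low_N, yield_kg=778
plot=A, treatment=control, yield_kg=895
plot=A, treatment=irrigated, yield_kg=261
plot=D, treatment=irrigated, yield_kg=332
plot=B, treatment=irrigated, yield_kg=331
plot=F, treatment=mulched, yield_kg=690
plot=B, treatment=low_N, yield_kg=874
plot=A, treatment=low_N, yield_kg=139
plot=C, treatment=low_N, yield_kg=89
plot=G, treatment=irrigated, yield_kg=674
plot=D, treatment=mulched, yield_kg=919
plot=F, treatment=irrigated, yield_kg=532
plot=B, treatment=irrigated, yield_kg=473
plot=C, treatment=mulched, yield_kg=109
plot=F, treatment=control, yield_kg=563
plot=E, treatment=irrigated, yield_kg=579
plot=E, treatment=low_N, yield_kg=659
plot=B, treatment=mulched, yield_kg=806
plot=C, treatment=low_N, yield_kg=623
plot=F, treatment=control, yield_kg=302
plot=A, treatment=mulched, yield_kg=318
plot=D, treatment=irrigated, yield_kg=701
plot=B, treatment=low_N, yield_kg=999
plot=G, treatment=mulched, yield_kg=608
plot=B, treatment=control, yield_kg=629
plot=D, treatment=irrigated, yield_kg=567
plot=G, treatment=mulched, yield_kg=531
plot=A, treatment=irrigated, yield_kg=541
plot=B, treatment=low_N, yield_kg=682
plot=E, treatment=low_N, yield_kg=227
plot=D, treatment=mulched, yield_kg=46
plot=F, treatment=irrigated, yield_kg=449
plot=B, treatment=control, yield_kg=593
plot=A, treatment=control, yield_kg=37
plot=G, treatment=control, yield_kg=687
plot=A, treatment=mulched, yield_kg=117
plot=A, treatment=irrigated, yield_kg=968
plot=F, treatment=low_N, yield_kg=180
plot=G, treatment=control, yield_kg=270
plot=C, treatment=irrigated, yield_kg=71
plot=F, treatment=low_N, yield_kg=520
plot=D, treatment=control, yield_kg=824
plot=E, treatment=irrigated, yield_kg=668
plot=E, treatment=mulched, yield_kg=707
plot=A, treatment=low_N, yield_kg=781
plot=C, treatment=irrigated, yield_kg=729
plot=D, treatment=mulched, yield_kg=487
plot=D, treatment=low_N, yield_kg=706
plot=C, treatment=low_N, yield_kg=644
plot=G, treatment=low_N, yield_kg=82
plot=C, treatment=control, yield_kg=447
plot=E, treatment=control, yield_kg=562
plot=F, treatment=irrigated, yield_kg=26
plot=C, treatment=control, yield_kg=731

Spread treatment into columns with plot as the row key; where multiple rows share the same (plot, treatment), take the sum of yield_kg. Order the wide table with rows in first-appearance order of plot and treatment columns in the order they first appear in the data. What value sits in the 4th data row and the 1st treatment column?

With rows in first-appearance order of plot, row 4 is plot=A. treatment columns in first-appearance order: control, mulched, irrigated, low_N; column 1 is control.
Long rows with plot=A, treatment=control: 976 + 895 + 37 = 1908.

1908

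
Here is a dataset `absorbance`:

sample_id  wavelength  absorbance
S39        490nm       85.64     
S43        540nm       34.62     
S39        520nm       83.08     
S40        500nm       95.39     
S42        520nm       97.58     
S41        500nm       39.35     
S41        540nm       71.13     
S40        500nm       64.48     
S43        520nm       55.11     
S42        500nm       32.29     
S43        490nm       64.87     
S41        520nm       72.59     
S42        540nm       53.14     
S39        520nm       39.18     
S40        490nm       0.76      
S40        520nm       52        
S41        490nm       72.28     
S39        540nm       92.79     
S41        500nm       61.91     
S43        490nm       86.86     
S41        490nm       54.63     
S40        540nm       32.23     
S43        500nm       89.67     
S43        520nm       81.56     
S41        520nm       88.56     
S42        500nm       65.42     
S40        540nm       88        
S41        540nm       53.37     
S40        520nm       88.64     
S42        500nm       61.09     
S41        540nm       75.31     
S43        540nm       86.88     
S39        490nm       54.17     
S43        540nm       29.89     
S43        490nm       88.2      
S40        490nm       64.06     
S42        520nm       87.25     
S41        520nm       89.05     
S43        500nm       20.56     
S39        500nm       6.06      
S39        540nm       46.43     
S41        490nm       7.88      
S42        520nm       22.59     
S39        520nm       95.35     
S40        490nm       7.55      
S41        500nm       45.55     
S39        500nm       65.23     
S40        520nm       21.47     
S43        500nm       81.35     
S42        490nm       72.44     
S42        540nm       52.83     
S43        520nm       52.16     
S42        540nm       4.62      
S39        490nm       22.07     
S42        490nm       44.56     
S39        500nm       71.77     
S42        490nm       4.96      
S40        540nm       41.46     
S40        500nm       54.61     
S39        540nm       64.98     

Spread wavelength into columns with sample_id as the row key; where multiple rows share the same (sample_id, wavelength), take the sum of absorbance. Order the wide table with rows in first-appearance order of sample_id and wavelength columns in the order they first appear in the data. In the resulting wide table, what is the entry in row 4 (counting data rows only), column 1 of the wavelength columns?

121.96

With rows in first-appearance order of sample_id, row 4 is sample_id=S42. wavelength columns in first-appearance order: 490nm, 540nm, 520nm, 500nm; column 1 is 490nm.
Long rows with sample_id=S42, wavelength=490nm: 72.44 + 44.56 + 4.96 = 121.96.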